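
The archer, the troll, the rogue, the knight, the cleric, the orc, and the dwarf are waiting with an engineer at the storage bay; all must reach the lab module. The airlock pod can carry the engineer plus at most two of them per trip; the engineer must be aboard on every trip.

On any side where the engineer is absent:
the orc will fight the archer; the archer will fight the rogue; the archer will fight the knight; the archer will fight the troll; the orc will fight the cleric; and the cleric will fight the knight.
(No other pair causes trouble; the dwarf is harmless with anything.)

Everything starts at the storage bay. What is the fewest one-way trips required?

9

Counting alone: the engineer can take at most 2 across per trip to the lab module, so moving all 7 needs at least 4 loaded trips out, with a return between consecutive ones — at least 7 crossings.
The safety rule pushes this higher. Following every safe sequence of crossings, the most of the 7 that can be at the lab module as the airlock pod arrives there on crossing 7 is 6 — never all 7.
So no plan with fewer than 9 crossings exists, and this one achieves 9:
1. Engineer goes to the lab module with the archer and the cleric.  [the storage bay: the dwarf, the knight, the orc, the rogue, the troll | the lab module: the archer, the cleric]
2. Engineer goes back to the storage bay alone.  [the storage bay: the dwarf, the knight, the orc, the rogue, the troll | the lab module: the archer, the cleric]
3. Engineer goes to the lab module with the dwarf.  [the storage bay: the knight, the orc, the rogue, the troll | the lab module: the archer, the cleric, the dwarf]
4. Engineer goes back to the storage bay alone.  [the storage bay: the knight, the orc, the rogue, the troll | the lab module: the archer, the cleric, the dwarf]
5. Engineer goes to the lab module with the rogue and the troll.  [the storage bay: the knight, the orc | the lab module: the archer, the cleric, the dwarf, the rogue, the troll]
6. Engineer goes back to the storage bay with the archer.  [the storage bay: the archer, the knight, the orc | the lab module: the cleric, the dwarf, the rogue, the troll]
7. Engineer goes to the lab module with the knight and the orc.  [the storage bay: the archer | the lab module: the cleric, the dwarf, the knight, the orc, the rogue, the troll]
8. Engineer goes back to the storage bay with the cleric.  [the storage bay: the archer, the cleric | the lab module: the dwarf, the knight, the orc, the rogue, the troll]
9. Engineer goes to the lab module with the archer and the cleric.  [the storage bay: — | the lab module: the archer, the cleric, the dwarf, the knight, the orc, the rogue, the troll]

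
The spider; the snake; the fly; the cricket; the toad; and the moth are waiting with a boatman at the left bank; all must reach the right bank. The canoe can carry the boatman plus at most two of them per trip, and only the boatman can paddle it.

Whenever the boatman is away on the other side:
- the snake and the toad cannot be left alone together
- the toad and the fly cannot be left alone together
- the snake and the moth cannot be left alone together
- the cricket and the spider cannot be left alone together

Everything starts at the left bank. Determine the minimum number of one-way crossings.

Whatever the first load, the items left behind include a forbidden pair without the boatman. No opening move is safe, so no plan exists.

impossible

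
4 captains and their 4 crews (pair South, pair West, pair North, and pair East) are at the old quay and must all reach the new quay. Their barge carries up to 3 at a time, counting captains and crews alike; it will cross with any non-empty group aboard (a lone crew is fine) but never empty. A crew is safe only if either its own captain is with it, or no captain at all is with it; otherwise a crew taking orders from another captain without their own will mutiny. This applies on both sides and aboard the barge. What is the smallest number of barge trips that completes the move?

9

Counting alone: each trip to the new quay takes at most 3 across and each return brings at least 1 back, so after t trips out (and t−1 returns) at most 3t − (t−1) of the 8 are across; that first reaches 8 at t = 4, so at least 7 crossings are needed.
The safety rule pushes this higher. Following every safe sequence of crossings, the most of the 8 that can be at the new quay as the barge arrives there on crossing 7 is 7 — never all 8.
So no plan with fewer than 9 crossings exists, and this one achieves 9:
1. captain South and crew South cross → the new quay.
2. captain South crosses ← the old quay.
3. captain South, captain West, and crew West cross → the new quay.
4. captain South and crew South cross ← the old quay.
5. captain East, captain North, and captain South cross → the new quay.
6. crew West crosses ← the old quay.
7. crew South and crew West cross → the new quay.
8. crew South crosses ← the old quay.
9. crew East, crew North, and crew South cross → the new quay.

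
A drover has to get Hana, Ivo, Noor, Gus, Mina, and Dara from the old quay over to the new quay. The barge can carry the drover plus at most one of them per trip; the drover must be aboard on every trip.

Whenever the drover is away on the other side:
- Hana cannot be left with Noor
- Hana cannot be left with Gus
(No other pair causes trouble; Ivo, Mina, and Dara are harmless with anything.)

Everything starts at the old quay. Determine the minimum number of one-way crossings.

Counting alone: the drover can take at most 1 across per trip to the new quay, so moving all 6 needs at least 6 loaded trips out, with a return between consecutive ones — at least 11 crossings.
The safety rule pushes this higher. Following every safe sequence of crossings, the most of the 6 that can be at the new quay as the barge arrives there on crossing 11 is 5 — never all 6.
So no plan with fewer than 13 crossings exists, and this one achieves 13:
1. Drover goes to the new quay with Hana.  [the old quay: Dara, Gus, Ivo, Mina, Noor | the new quay: Hana]
2. Drover goes back to the old quay alone.  [the old quay: Dara, Gus, Ivo, Mina, Noor | the new quay: Hana]
3. Drover goes to the new quay with Ivo.  [the old quay: Dara, Gus, Mina, Noor | the new quay: Hana, Ivo]
4. Drover goes back to the old quay alone.  [the old quay: Dara, Gus, Mina, Noor | the new quay: Hana, Ivo]
5. Drover goes to the new quay with Noor.  [the old quay: Dara, Gus, Mina | the new quay: Hana, Ivo, Noor]
6. Drover goes back to the old quay with Hana.  [the old quay: Dara, Gus, Hana, Mina | the new quay: Ivo, Noor]
7. Drover goes to the new quay with Gus.  [the old quay: Dara, Hana, Mina | the new quay: Gus, Ivo, Noor]
8. Drover goes back to the old quay alone.  [the old quay: Dara, Hana, Mina | the new quay: Gus, Ivo, Noor]
9. Drover goes to the new quay with Mina.  [the old quay: Dara, Hana | the new quay: Gus, Ivo, Mina, Noor]
10. Drover goes back to the old quay alone.  [the old quay: Dara, Hana | the new quay: Gus, Ivo, Mina, Noor]
11. Drover goes to the new quay with Dara.  [the old quay: Hana | the new quay: Dara, Gus, Ivo, Mina, Noor]
12. Drover goes back to the old quay alone.  [the old quay: Hana | the new quay: Dara, Gus, Ivo, Mina, Noor]
13. Drover goes to the new quay with Hana.  [the old quay: — | the new quay: Dara, Gus, Hana, Ivo, Mina, Noor]

13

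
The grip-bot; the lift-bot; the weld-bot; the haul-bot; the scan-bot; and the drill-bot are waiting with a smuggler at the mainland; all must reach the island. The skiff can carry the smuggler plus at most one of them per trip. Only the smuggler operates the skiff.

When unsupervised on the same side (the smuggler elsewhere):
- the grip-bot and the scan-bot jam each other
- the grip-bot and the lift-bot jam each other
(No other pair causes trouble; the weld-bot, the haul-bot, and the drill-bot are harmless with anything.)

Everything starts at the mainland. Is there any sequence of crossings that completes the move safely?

Yes

1. Smuggler goes to the island with the grip-bot.
2. Smuggler goes back to the mainland alone.
3. Smuggler goes to the island with the lift-bot.
4. Smuggler goes back to the mainland with the grip-bot.
5. Smuggler goes to the island with the scan-bot.
6. Smuggler goes back to the mainland alone.
7. Smuggler goes to the island with the weld-bot.
8. Smuggler goes back to the mainland alone.
9. Smuggler goes to the island with the haul-bot.
10. Smuggler goes back to the mainland alone.
11. Smuggler goes to the island with the drill-bot.
12. Smuggler goes back to the mainland alone.
13. Smuggler goes to the island with the grip-bot.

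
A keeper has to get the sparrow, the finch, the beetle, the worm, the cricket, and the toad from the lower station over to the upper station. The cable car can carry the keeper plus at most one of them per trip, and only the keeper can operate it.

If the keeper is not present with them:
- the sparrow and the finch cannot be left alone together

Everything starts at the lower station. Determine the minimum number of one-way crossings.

Counting alone: the keeper can take at most 1 across per trip to the upper station, so moving all 6 needs at least 6 loaded trips out, with a return between consecutive ones — at least 11 crossings.
The plan below uses exactly 11 crossings, so it is optimal:
1. Keeper goes to the upper station with the sparrow.  [the lower station: the beetle, the cricket, the finch, the toad, the worm | the upper station: the sparrow]
2. Keeper goes back to the lower station alone.  [the lower station: the beetle, the cricket, the finch, the toad, the worm | the upper station: the sparrow]
3. Keeper goes to the upper station with the beetle.  [the lower station: the cricket, the finch, the toad, the worm | the upper station: the beetle, the sparrow]
4. Keeper goes back to the lower station alone.  [the lower station: the cricket, the finch, the toad, the worm | the upper station: the beetle, the sparrow]
5. Keeper goes to the upper station with the worm.  [the lower station: the cricket, the finch, the toad | the upper station: the beetle, the sparrow, the worm]
6. Keeper goes back to the lower station alone.  [the lower station: the cricket, the finch, the toad | the upper station: the beetle, the sparrow, the worm]
7. Keeper goes to the upper station with the cricket.  [the lower station: the finch, the toad | the upper station: the beetle, the cricket, the sparrow, the worm]
8. Keeper goes back to the lower station alone.  [the lower station: the finch, the toad | the upper station: the beetle, the cricket, the sparrow, the worm]
9. Keeper goes to the upper station with the toad.  [the lower station: the finch | the upper station: the beetle, the cricket, the sparrow, the toad, the worm]
10. Keeper goes back to the lower station alone.  [the lower station: the finch | the upper station: the beetle, the cricket, the sparrow, the toad, the worm]
11. Keeper goes to the upper station with the finch.  [the lower station: — | the upper station: the beetle, the cricket, the finch, the sparrow, the toad, the worm]

11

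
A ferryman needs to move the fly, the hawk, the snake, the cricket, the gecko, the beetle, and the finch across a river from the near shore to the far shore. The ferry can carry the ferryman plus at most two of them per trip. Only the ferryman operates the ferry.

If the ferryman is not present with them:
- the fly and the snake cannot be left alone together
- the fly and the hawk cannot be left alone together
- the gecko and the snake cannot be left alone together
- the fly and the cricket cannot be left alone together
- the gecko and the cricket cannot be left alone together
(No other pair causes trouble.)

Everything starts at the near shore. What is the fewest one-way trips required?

9

Counting alone: the ferryman can take at most 2 across per trip to the far shore, so moving all 7 needs at least 4 loaded trips out, with a return between consecutive ones — at least 7 crossings.
The safety rule pushes this higher. Following every safe sequence of crossings, the most of the 7 that can be at the far shore as the ferry arrives there on crossing 7 is 6 — never all 7.
So no plan with fewer than 9 crossings exists, and this one achieves 9:
1. Ferryman goes to the far shore with the fly and the gecko.  [the near shore: the beetle, the cricket, the finch, the hawk, the snake | the far shore: the fly, the gecko]
2. Ferryman goes back to the near shore alone.  [the near shore: the beetle, the cricket, the finch, the hawk, the snake | the far shore: the fly, the gecko]
3. Ferryman goes to the far shore with the hawk.  [the near shore: the beetle, the cricket, the finch, the snake | the far shore: the fly, the gecko, the hawk]
4. Ferryman goes back to the near shore with the fly.  [the near shore: the beetle, the cricket, the finch, the fly, the snake | the far shore: the gecko, the hawk]
5. Ferryman goes to the far shore with the cricket and the snake.  [the near shore: the beetle, the finch, the fly | the far shore: the cricket, the gecko, the hawk, the snake]
6. Ferryman goes back to the near shore with the gecko.  [the near shore: the beetle, the finch, the fly, the gecko | the far shore: the cricket, the hawk, the snake]
7. Ferryman goes to the far shore with the beetle and the finch.  [the near shore: the fly, the gecko | the far shore: the beetle, the cricket, the finch, the hawk, the snake]
8. Ferryman goes back to the near shore alone.  [the near shore: the fly, the gecko | the far shore: the beetle, the cricket, the finch, the hawk, the snake]
9. Ferryman goes to the far shore with the fly and the gecko.  [the near shore: — | the far shore: the beetle, the cricket, the finch, the fly, the gecko, the hawk, the snake]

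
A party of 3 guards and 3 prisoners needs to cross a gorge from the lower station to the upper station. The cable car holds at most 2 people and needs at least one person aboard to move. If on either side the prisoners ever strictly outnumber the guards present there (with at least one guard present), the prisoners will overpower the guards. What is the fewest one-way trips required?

11

Counting alone: each trip to the upper station takes at most 2 across and each return brings at least 1 back, so after t trips out (and t−1 returns) at most 2t − (t−1) of the 6 are across; that first reaches 6 at t = 5, so at least 9 crossings are needed.
The safety rule pushes this higher. Following every safe sequence of crossings, the most of the 6 that can be at the upper station as the cable car arrives there on crossing 9 is 5 — never all 6.
So no plan with fewer than 11 crossings exists, and this one achieves 11:
1. 2 prisoners → the upper station.  (the lower station: 3G 1P; the upper station: 0G 2P)
2. 1 prisoner ← the lower station.  (the lower station: 3G 2P; the upper station: 0G 1P)
3. 2 prisoners → the upper station.  (the lower station: 3G 0P; the upper station: 0G 3P)
4. 1 prisoner ← the lower station.  (the lower station: 3G 1P; the upper station: 0G 2P)
5. 2 guards → the upper station.  (the lower station: 1G 1P; the upper station: 2G 2P)
6. 1 guard and 1 prisoner ← the lower station.  (the lower station: 2G 2P; the upper station: 1G 1P)
7. 2 guards → the upper station.  (the lower station: 0G 2P; the upper station: 3G 1P)
8. 1 prisoner ← the lower station.  (the lower station: 0G 3P; the upper station: 3G 0P)
9. 2 prisoners → the upper station.  (the lower station: 0G 1P; the upper station: 3G 2P)
10. 1 prisoner ← the lower station.  (the lower station: 0G 2P; the upper station: 3G 1P)
11. 2 prisoners → the upper station.  (the lower station: 0G 0P; the upper station: 3G 3P)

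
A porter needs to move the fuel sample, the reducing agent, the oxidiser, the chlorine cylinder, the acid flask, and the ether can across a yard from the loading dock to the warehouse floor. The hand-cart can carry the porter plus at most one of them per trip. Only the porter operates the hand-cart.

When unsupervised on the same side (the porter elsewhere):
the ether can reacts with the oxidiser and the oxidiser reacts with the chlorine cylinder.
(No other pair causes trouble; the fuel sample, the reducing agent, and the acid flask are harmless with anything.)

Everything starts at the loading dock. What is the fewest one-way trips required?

13

Counting alone: the porter can take at most 1 across per trip to the warehouse floor, so moving all 6 needs at least 6 loaded trips out, with a return between consecutive ones — at least 11 crossings.
The safety rule pushes this higher. Following every safe sequence of crossings, the most of the 6 that can be at the warehouse floor as the hand-cart arrives there on crossing 11 is 5 — never all 6.
So no plan with fewer than 13 crossings exists, and this one achieves 13:
1. Porter goes to the warehouse floor with the oxidiser.  [the loading dock: the acid flask, the chlorine cylinder, the ether can, the fuel sample, the reducing agent | the warehouse floor: the oxidiser]
2. Porter goes back to the loading dock alone.  [the loading dock: the acid flask, the chlorine cylinder, the ether can, the fuel sample, the reducing agent | the warehouse floor: the oxidiser]
3. Porter goes to the warehouse floor with the fuel sample.  [the loading dock: the acid flask, the chlorine cylinder, the ether can, the reducing agent | the warehouse floor: the fuel sample, the oxidiser]
4. Porter goes back to the loading dock alone.  [the loading dock: the acid flask, the chlorine cylinder, the ether can, the reducing agent | the warehouse floor: the fuel sample, the oxidiser]
5. Porter goes to the warehouse floor with the reducing agent.  [the loading dock: the acid flask, the chlorine cylinder, the ether can | the warehouse floor: the fuel sample, the oxidiser, the reducing agent]
6. Porter goes back to the loading dock alone.  [the loading dock: the acid flask, the chlorine cylinder, the ether can | the warehouse floor: the fuel sample, the oxidiser, the reducing agent]
7. Porter goes to the warehouse floor with the chlorine cylinder.  [the loading dock: the acid flask, the ether can | the warehouse floor: the chlorine cylinder, the fuel sample, the oxidiser, the reducing agent]
8. Porter goes back to the loading dock with the oxidiser.  [the loading dock: the acid flask, the ether can, the oxidiser | the warehouse floor: the chlorine cylinder, the fuel sample, the reducing agent]
9. Porter goes to the warehouse floor with the ether can.  [the loading dock: the acid flask, the oxidiser | the warehouse floor: the chlorine cylinder, the ether can, the fuel sample, the reducing agent]
10. Porter goes back to the loading dock alone.  [the loading dock: the acid flask, the oxidiser | the warehouse floor: the chlorine cylinder, the ether can, the fuel sample, the reducing agent]
11. Porter goes to the warehouse floor with the acid flask.  [the loading dock: the oxidiser | the warehouse floor: the acid flask, the chlorine cylinder, the ether can, the fuel sample, the reducing agent]
12. Porter goes back to the loading dock alone.  [the loading dock: the oxidiser | the warehouse floor: the acid flask, the chlorine cylinder, the ether can, the fuel sample, the reducing agent]
13. Porter goes to the warehouse floor with the oxidiser.  [the loading dock: — | the warehouse floor: the acid flask, the chlorine cylinder, the ether can, the fuel sample, the oxidiser, the reducing agent]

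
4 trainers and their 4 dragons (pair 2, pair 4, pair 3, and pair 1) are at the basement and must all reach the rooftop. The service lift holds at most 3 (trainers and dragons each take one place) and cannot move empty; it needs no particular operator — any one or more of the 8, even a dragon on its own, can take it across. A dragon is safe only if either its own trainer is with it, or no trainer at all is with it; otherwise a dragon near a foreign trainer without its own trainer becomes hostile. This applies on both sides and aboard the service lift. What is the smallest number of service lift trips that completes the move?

9

Counting alone: each trip to the rooftop takes at most 3 across and each return brings at least 1 back, so after t trips out (and t−1 returns) at most 3t − (t−1) of the 8 are across; that first reaches 8 at t = 4, so at least 7 crossings are needed.
The safety rule pushes this higher. Following every safe sequence of crossings, the most of the 8 that can be at the rooftop as the service lift arrives there on crossing 7 is 7 — never all 8.
So no plan with fewer than 9 crossings exists, and this one achieves 9:
1. dragon 2 and trainer 2 cross → the rooftop.
2. trainer 2 crosses ← the basement.
3. dragon 4, trainer 2, and trainer 4 cross → the rooftop.
4. dragon 2 and trainer 2 cross ← the basement.
5. trainer 1, trainer 2, and trainer 3 cross → the rooftop.
6. dragon 4 crosses ← the basement.
7. dragon 2 and dragon 4 cross → the rooftop.
8. dragon 2 crosses ← the basement.
9. dragon 1, dragon 2, and dragon 3 cross → the rooftop.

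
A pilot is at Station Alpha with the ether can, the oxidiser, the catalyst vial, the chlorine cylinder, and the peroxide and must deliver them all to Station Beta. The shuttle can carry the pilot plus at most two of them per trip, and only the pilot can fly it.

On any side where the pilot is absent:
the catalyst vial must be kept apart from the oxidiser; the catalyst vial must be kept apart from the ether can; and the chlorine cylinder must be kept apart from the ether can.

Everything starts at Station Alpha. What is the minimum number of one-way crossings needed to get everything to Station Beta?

Counting alone: the pilot can take at most 2 across per trip to Station Beta, so moving all 5 needs at least 3 loaded trips out, with a return between consecutive ones — at least 5 crossings.
The plan below uses exactly 5 crossings, so it is optimal:
1. Pilot goes to Station Beta with the ether can and the oxidiser.  [Station Alpha: the catalyst vial, the chlorine cylinder, the peroxide | Station Beta: the ether can, the oxidiser]
2. Pilot goes back to Station Alpha alone.  [Station Alpha: the catalyst vial, the chlorine cylinder, the peroxide | Station Beta: the ether can, the oxidiser]
3. Pilot goes to Station Beta with the peroxide.  [Station Alpha: the catalyst vial, the chlorine cylinder | Station Beta: the ether can, the oxidiser, the peroxide]
4. Pilot goes back to Station Alpha alone.  [Station Alpha: the catalyst vial, the chlorine cylinder | Station Beta: the ether can, the oxidiser, the peroxide]
5. Pilot goes to Station Beta with the catalyst vial and the chlorine cylinder.  [Station Alpha: — | Station Beta: the catalyst vial, the chlorine cylinder, the ether can, the oxidiser, the peroxide]

5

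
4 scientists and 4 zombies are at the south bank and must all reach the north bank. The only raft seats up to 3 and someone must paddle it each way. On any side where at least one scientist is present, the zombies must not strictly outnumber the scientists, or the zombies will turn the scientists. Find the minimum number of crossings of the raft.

9

Counting alone: each trip to the north bank takes at most 3 across and each return brings at least 1 back, so after t trips out (and t−1 returns) at most 3t − (t−1) of the 8 are across; that first reaches 8 at t = 4, so at least 7 crossings are needed.
The safety rule pushes this higher. Following every safe sequence of crossings, the most of the 8 that can be at the north bank as the raft arrives there on crossing 7 is 7 — never all 8.
So no plan with fewer than 9 crossings exists, and this one achieves 9:
1. 2 zombies → the north bank.  (the south bank: 4S 2Z; the north bank: 0S 2Z)
2. 1 zombie ← the south bank.  (the south bank: 4S 3Z; the north bank: 0S 1Z)
3. 3 zombies → the north bank.  (the south bank: 4S 0Z; the north bank: 0S 4Z)
4. 1 zombie ← the south bank.  (the south bank: 4S 1Z; the north bank: 0S 3Z)
5. 3 scientists → the north bank.  (the south bank: 1S 1Z; the north bank: 3S 3Z)
6. 1 scientist and 1 zombie ← the south bank.  (the south bank: 2S 2Z; the north bank: 2S 2Z)
7. 2 scientists → the north bank.  (the south bank: 0S 2Z; the north bank: 4S 2Z)
8. 1 zombie ← the south bank.  (the south bank: 0S 3Z; the north bank: 4S 1Z)
9. 3 zombies → the north bank.  (the south bank: 0S 0Z; the north bank: 4S 4Z)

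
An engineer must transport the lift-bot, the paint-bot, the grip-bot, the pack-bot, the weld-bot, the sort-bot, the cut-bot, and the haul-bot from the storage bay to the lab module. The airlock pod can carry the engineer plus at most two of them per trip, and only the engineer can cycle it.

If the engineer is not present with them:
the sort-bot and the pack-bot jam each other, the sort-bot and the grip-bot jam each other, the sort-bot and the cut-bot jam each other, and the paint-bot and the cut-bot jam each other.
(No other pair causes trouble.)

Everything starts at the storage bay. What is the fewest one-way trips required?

Counting alone: the engineer can take at most 2 across per trip to the lab module, so moving all 8 needs at least 4 loaded trips out, with a return between consecutive ones — at least 7 crossings.
The safety rule pushes this higher. Following every safe sequence of crossings, the most of the 8 that can be at the lab module as the airlock pod arrives there on crossing 7 is 7 — never all 8.
So no plan with fewer than 9 crossings exists, and this one achieves 9:
1. Engineer goes to the lab module with the paint-bot and the sort-bot.
2. Engineer goes back to the storage bay alone.
3. Engineer goes to the lab module with the lift-bot.
4. Engineer goes back to the storage bay alone.
5. Engineer goes to the lab module with the haul-bot and the weld-bot.
6. Engineer goes back to the storage bay alone.
7. Engineer goes to the lab module with the grip-bot and the pack-bot.
8. Engineer goes back to the storage bay with the sort-bot.
9. Engineer goes to the lab module with the cut-bot and the sort-bot.

9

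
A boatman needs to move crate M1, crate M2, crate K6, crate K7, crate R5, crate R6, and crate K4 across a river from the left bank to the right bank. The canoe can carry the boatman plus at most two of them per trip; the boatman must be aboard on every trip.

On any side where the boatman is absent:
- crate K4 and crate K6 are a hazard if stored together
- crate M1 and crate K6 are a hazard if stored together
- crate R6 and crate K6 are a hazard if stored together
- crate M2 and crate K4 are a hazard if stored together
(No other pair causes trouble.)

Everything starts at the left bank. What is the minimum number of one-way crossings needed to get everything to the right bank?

Counting alone: the boatman can take at most 2 across per trip to the right bank, so moving all 7 needs at least 4 loaded trips out, with a return between consecutive ones — at least 7 crossings.
The plan below uses exactly 7 crossings, so it is optimal:
1. Boatman goes to the right bank with crate K6 and crate M2.  [the left bank: crate K4, crate K7, crate M1, crate R5, crate R6 | the right bank: crate K6, crate M2]
2. Boatman goes back to the left bank alone.  [the left bank: crate K4, crate K7, crate M1, crate R5, crate R6 | the right bank: crate K6, crate M2]
3. Boatman goes to the right bank with crate K7 and crate R5.  [the left bank: crate K4, crate M1, crate R6 | the right bank: crate K6, crate K7, crate M2, crate R5]
4. Boatman goes back to the left bank alone.  [the left bank: crate K4, crate M1, crate R6 | the right bank: crate K6, crate K7, crate M2, crate R5]
5. Boatman goes to the right bank with crate M1 and crate R6.  [the left bank: crate K4 | the right bank: crate K6, crate K7, crate M1, crate M2, crate R5, crate R6]
6. Boatman goes back to the left bank with crate K6.  [the left bank: crate K4, crate K6 | the right bank: crate K7, crate M1, crate M2, crate R5, crate R6]
7. Boatman goes to the right bank with crate K4 and crate K6.  [the left bank: — | the right bank: crate K4, crate K6, crate K7, crate M1, crate M2, crate R5, crate R6]

7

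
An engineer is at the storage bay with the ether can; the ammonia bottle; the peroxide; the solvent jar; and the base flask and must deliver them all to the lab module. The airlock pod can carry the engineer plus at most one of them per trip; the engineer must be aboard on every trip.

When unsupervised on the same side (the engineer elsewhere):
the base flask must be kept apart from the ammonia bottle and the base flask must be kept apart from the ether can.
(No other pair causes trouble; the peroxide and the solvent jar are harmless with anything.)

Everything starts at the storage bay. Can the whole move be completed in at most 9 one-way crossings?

Counting alone: the engineer can take at most 1 across per trip to the lab module, so moving all 5 needs at least 5 loaded trips out, with a return between consecutive ones — at least 9 crossings.
The safety rule pushes this higher. Following every safe sequence of crossings, the most of the 5 that can be at the lab module as the airlock pod arrives there on crossing 9 is 4 — never all 5.
So the move cannot be finished within 9 crossings. (The shortest complete plan takes 11:)
1. Engineer goes to the lab module with the base flask.
2. Engineer goes back to the storage bay alone.
3. Engineer goes to the lab module with the ether can.
4. Engineer goes back to the storage bay with the base flask.
5. Engineer goes to the lab module with the ammonia bottle.
6. Engineer goes back to the storage bay alone.
7. Engineer goes to the lab module with the peroxide.
8. Engineer goes back to the storage bay alone.
9. Engineer goes to the lab module with the solvent jar.
10. Engineer goes back to the storage bay alone.
11. Engineer goes to the lab module with the base flask.

No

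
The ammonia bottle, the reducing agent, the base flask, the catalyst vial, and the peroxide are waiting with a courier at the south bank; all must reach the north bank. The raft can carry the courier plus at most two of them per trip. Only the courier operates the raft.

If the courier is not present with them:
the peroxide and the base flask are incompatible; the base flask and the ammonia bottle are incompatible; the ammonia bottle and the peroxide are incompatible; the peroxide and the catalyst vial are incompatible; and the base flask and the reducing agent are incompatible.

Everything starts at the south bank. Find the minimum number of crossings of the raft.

Counting alone: the courier can take at most 2 across per trip to the north bank, so moving all 5 needs at least 3 loaded trips out, with a return between consecutive ones — at least 5 crossings.
The safety rule pushes this higher. Following every safe sequence of crossings, the most of the 5 that can be at the north bank as the raft arrives there on crossing 5 is 4 — never all 5.
So no plan with fewer than 7 crossings exists, and this one achieves 7:
1. Courier goes to the north bank with the base flask and the peroxide.
2. Courier goes back to the south bank with the base flask.
3. Courier goes to the north bank with the ammonia bottle and the reducing agent.
4. Courier goes back to the south bank with the ammonia bottle.
5. Courier goes to the north bank with the ammonia bottle and the catalyst vial.
6. Courier goes back to the south bank with the peroxide.
7. Courier goes to the north bank with the base flask and the peroxide.

7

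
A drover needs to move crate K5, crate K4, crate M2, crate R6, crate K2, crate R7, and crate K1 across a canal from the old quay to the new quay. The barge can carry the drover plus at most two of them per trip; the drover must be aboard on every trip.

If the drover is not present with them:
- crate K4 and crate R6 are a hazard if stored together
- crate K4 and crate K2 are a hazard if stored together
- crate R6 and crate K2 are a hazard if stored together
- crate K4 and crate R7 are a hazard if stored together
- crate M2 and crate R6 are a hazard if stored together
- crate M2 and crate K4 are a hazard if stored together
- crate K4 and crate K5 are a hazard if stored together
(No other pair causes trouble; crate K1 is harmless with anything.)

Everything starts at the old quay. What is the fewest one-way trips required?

Counting alone: the drover can take at most 2 across per trip to the new quay, so moving all 7 needs at least 4 loaded trips out, with a return between consecutive ones — at least 7 crossings.
The safety rule pushes this higher. Following every safe sequence of crossings, the most of the 7 that can be at the new quay as the barge arrives there on crossings 7, 9 is 5, 6 respectively — never all 7.
So no plan with fewer than 11 crossings exists, and this one achieves 11:
1. Drover goes to the new quay with crate K4 and crate R6.
2. Drover goes back to the old quay with crate K4.
3. Drover goes to the new quay with crate K4 and crate K5.
4. Drover goes back to the old quay with crate K4.
5. Drover goes to the new quay with crate K4 and crate R7.
6. Drover goes back to the old quay with crate K4.
7. Drover goes to the new quay with crate K1 and crate K4.
8. Drover goes back to the old quay with crate K4.
9. Drover goes to the new quay with crate K2 and crate M2.
10. Drover goes back to the old quay with crate R6.
11. Drover goes to the new quay with crate K4 and crate R6.

11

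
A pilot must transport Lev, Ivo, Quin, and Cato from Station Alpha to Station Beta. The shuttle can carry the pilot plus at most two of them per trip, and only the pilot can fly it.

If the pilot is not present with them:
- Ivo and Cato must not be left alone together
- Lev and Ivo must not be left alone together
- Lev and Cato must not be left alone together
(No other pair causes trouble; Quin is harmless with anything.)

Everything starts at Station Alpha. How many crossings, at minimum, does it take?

Counting alone: the pilot can take at most 2 across per trip to Station Beta, so moving all 4 needs at least 2 loaded trips out, with a return between consecutive ones — at least 3 crossings.
The safety rule pushes this higher. Following every safe sequence of crossings, the most of the 4 that can be at Station Beta as the shuttle arrives there on crossing 3 is 3 — never all 4.
So no plan with fewer than 5 crossings exists, and this one achieves 5:
1. Pilot goes to Station Beta with Ivo and Lev.  [Station Alpha: Cato, Quin | Station Beta: Ivo, Lev]
2. Pilot goes back to Station Alpha with Lev.  [Station Alpha: Cato, Lev, Quin | Station Beta: Ivo]
3. Pilot goes to Station Beta with Lev and Quin.  [Station Alpha: Cato | Station Beta: Ivo, Lev, Quin]
4. Pilot goes back to Station Alpha with Lev.  [Station Alpha: Cato, Lev | Station Beta: Ivo, Quin]
5. Pilot goes to Station Beta with Cato and Lev.  [Station Alpha: — | Station Beta: Cato, Ivo, Lev, Quin]

5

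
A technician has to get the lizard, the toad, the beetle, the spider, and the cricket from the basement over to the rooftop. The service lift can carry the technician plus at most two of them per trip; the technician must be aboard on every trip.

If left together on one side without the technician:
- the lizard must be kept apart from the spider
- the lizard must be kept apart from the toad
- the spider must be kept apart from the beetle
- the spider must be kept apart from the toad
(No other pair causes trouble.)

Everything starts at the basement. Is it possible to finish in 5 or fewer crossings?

Counting alone: the technician can take at most 2 across per trip to the rooftop, so moving all 5 needs at least 3 loaded trips out, with a return between consecutive ones — at least 5 crossings.
The safety rule pushes this higher. Following every safe sequence of crossings, the most of the 5 that can be at the rooftop as the service lift arrives there on crossing 5 is 4 — never all 5.
So the move cannot be finished within 5 crossings. (The shortest complete plan takes 7:)
1. Technician goes to the rooftop with the lizard and the spider.  [the basement: the beetle, the cricket, the toad | the rooftop: the lizard, the spider]
2. Technician goes back to the basement with the lizard.  [the basement: the beetle, the cricket, the lizard, the toad | the rooftop: the spider]
3. Technician goes to the rooftop with the beetle and the lizard.  [the basement: the cricket, the toad | the rooftop: the beetle, the lizard, the spider]
4. Technician goes back to the basement with the spider.  [the basement: the cricket, the spider, the toad | the rooftop: the beetle, the lizard]
5. Technician goes to the rooftop with the cricket and the toad.  [the basement: the spider | the rooftop: the beetle, the cricket, the lizard, the toad]
6. Technician goes back to the basement with the lizard.  [the basement: the lizard, the spider | the rooftop: the beetle, the cricket, the toad]
7. Technician goes to the rooftop with the lizard and the spider.  [the basement: — | the rooftop: the beetle, the cricket, the lizard, the spider, the toad]

No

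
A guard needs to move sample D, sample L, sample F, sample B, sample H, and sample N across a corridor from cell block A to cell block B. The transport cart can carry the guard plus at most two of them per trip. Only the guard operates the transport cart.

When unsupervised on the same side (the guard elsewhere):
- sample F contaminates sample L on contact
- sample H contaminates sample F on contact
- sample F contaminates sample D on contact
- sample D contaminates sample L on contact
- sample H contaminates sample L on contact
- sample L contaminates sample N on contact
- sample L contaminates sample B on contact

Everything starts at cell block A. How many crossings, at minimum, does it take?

9

Counting alone: the guard can take at most 2 across per trip to cell block B, so moving all 6 needs at least 3 loaded trips out, with a return between consecutive ones — at least 5 crossings.
The safety rule pushes this higher. Following every safe sequence of crossings, the most of the 6 that can be at cell block B as the transport cart arrives there on crossings 5, 7 is 4, 5 respectively — never all 6.
So no plan with fewer than 9 crossings exists, and this one achieves 9:
1. Guard goes to cell block B with sample F and sample L.  [cell block A: sample B, sample D, sample H, sample N | cell block B: sample F, sample L]
2. Guard goes back to cell block A with sample L.  [cell block A: sample B, sample D, sample H, sample L, sample N | cell block B: sample F]
3. Guard goes to cell block B with sample B and sample L.  [cell block A: sample D, sample H, sample N | cell block B: sample B, sample F, sample L]
4. Guard goes back to cell block A with sample L.  [cell block A: sample D, sample H, sample L, sample N | cell block B: sample B, sample F]
5. Guard goes to cell block B with sample L and sample N.  [cell block A: sample D, sample H | cell block B: sample B, sample F, sample L, sample N]
6. Guard goes back to cell block A with sample L.  [cell block A: sample D, sample H, sample L | cell block B: sample B, sample F, sample N]
7. Guard goes to cell block B with sample D and sample H.  [cell block A: sample L | cell block B: sample B, sample D, sample F, sample H, sample N]
8. Guard goes back to cell block A with sample F.  [cell block A: sample F, sample L | cell block B: sample B, sample D, sample H, sample N]
9. Guard goes to cell block B with sample F and sample L.  [cell block A: — | cell block B: sample B, sample D, sample F, sample H, sample L, sample N]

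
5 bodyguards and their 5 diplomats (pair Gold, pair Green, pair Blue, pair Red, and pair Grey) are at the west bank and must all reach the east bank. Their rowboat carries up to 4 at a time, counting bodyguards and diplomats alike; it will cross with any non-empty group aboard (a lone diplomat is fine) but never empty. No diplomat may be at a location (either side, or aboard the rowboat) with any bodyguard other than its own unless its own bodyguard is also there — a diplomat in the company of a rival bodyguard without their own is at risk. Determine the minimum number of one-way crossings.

7

Counting alone: each trip to the east bank takes at most 4 across and each return brings at least 1 back, so after t trips out (and t−1 returns) at most 4t − (t−1) of the 10 are across; that first reaches 10 at t = 3, so at least 5 crossings are needed.
The safety rule pushes this higher. Following every safe sequence of crossings, the most of the 10 that can be at the east bank as the rowboat arrives there on crossing 5 is 9 — never all 10.
So no plan with fewer than 7 crossings exists, and this one achieves 7:
1. bodyguard Gold and diplomat Gold cross → the east bank.
2. bodyguard Gold crosses ← the west bank.
3. diplomat Blue, diplomat Green, diplomat Grey, and diplomat Red cross → the east bank.
4. diplomat Gold crosses ← the west bank.
5. bodyguard Blue, bodyguard Green, bodyguard Grey, and bodyguard Red cross → the east bank.
6. bodyguard Green and diplomat Green cross ← the west bank.
7. bodyguard Gold, bodyguard Green, diplomat Gold, and diplomat Green cross → the east bank.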